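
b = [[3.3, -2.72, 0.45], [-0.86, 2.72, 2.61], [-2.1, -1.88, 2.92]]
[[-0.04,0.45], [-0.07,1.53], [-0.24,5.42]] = b@[[0.02, -0.53], [0.03, -0.63], [-0.05, 1.07]]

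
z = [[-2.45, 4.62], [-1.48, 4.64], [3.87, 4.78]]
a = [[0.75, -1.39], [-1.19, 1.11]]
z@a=[[-7.34,  8.53], [-6.63,  7.21], [-2.79,  -0.07]]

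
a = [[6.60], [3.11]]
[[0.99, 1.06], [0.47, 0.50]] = a @ [[0.15, 0.16]]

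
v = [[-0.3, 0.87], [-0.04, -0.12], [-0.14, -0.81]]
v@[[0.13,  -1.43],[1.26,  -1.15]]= [[1.06,-0.57], [-0.16,0.20], [-1.04,1.13]]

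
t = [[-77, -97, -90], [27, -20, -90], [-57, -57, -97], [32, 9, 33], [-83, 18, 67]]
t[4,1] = 18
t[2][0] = -57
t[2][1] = -57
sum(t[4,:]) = 2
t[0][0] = -77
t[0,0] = -77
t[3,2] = 33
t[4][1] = 18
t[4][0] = -83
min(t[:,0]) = -83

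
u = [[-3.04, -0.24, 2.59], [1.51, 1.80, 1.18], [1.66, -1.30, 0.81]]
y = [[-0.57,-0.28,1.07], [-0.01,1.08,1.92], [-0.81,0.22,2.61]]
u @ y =[[-0.36, 1.16, 3.05], [-1.83, 1.78, 8.15], [-1.59, -1.69, 1.39]]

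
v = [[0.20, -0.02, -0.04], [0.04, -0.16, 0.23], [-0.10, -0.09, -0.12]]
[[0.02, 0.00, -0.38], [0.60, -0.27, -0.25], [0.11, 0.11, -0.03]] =v@[[0.03,-0.16,-1.65], [-2.45,0.24,1.70], [0.91,-0.99,0.39]]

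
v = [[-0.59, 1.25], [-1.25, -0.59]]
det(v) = 1.911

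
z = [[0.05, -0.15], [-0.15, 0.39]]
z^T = [[0.05,-0.15],[-0.15,0.39]]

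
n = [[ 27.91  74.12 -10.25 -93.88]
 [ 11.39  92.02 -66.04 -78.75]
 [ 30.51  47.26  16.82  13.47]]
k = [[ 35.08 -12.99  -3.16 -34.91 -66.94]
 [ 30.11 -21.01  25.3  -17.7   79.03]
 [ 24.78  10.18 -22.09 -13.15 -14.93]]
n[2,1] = 47.26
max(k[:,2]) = 25.3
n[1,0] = 11.39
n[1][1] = 92.02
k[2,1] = 10.18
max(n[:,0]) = 30.51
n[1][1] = 92.02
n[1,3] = -78.75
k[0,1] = -12.99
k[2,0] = 24.78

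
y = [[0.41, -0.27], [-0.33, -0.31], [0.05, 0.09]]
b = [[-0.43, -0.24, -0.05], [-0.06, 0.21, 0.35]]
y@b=[[-0.16, -0.16, -0.12], [0.16, 0.01, -0.09], [-0.03, 0.01, 0.03]]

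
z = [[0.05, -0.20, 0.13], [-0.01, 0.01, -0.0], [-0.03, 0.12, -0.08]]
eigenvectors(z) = [[-0.84,0.6,-0.84], [0.27,0.54,-0.12], [0.48,0.59,0.52]]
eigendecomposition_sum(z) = [[0.04, -0.08, 0.04], [-0.01, 0.03, -0.01], [-0.02, 0.05, -0.02]] + [[-0.00, -0.0, -0.00], [-0.0, -0.0, -0.0], [-0.0, -0.0, -0.00]] + [[0.01, -0.12, 0.09], [0.0, -0.02, 0.01], [-0.01, 0.07, -0.06]]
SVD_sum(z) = [[0.05, -0.20, 0.13], [-0.0, 0.01, -0.01], [-0.03, 0.12, -0.08]] + [[0.0, -0.0, -0.0], [-0.01, 0.0, 0.01], [0.0, -0.0, -0.0]] + [[-0.00, -0.0, -0.0], [-0.0, -0.00, -0.00], [-0.0, -0.00, -0.0]]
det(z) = 0.00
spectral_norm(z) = 0.28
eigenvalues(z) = [0.04, -0.0, -0.06]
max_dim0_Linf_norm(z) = 0.2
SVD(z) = [[-0.86, 0.02, 0.52], [0.04, -0.99, 0.10], [0.52, 0.1, 0.85]] @ diag([0.28496111536892027, 0.00979838309808378, 0.0010744376967292595]) @ [[-0.21, 0.82, -0.54], [0.80, -0.17, -0.57], [-0.56, -0.55, -0.62]]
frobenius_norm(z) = 0.29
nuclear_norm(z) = 0.30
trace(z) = -0.02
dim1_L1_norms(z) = [0.38, 0.02, 0.23]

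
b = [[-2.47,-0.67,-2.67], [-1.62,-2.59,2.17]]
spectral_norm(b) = 3.75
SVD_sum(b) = [[0.19,0.37,-0.39],[-1.21,-2.43,2.52]] + [[-2.66, -1.04, -2.28], [-0.41, -0.16, -0.35]]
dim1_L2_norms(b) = [3.7, 3.75]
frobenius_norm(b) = 5.26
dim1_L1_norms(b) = [5.81, 6.38]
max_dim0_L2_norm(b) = 3.44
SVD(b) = [[-0.15, 0.99], [0.99, 0.15]] @ diag([3.748360567202851, 3.6972818472816917]) @ [[-0.33,-0.66,0.68], [-0.73,-0.29,-0.62]]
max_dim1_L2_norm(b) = 3.75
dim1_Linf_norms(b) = [2.67, 2.59]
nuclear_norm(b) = 7.45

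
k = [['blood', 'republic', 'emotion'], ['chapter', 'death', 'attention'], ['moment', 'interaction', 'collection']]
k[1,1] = 'death'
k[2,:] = ['moment', 'interaction', 'collection']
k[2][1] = 'interaction'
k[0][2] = 'emotion'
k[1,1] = 'death'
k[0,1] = 'republic'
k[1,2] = 'attention'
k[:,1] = ['republic', 'death', 'interaction']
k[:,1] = ['republic', 'death', 'interaction']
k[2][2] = 'collection'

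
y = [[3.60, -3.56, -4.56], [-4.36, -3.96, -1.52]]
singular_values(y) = [6.99, 5.88]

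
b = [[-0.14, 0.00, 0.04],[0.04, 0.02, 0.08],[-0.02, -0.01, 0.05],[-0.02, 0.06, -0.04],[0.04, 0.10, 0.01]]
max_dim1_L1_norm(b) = 0.18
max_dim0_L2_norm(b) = 0.15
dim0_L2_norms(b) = [0.15, 0.12, 0.11]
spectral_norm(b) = 0.16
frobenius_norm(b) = 0.22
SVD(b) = [[-0.86, 0.43, 0.0], [0.19, 0.33, -0.72], [-0.19, 0.12, -0.4], [0.05, 0.39, 0.55], [0.43, 0.74, 0.09]] @ diag([0.15904326576096675, 0.11376046101334293, 0.1079990607649816]) @ [[0.93, 0.32, -0.16], [-0.25, 0.9, 0.36], [-0.26, 0.3, -0.92]]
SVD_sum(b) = [[-0.13,-0.04,0.02], [0.03,0.01,-0.01], [-0.03,-0.01,0.00], [0.01,0.00,-0.00], [0.06,0.02,-0.01]] + [[-0.01,0.04,0.02],[-0.01,0.03,0.01],[-0.00,0.01,0.01],[-0.01,0.04,0.02],[-0.02,0.08,0.03]] + [[-0.00,0.0,-0.00],[0.02,-0.02,0.07],[0.01,-0.01,0.04],[-0.02,0.02,-0.05],[-0.0,0.00,-0.01]]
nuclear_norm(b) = 0.38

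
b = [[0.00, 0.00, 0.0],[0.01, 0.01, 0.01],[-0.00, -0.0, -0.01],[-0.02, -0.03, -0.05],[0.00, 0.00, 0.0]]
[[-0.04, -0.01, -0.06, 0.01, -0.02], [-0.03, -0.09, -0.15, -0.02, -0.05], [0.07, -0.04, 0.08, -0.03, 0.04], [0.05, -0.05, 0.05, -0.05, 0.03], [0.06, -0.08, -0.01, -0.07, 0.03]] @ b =[[-0.00, -0.00, -0.00], [-0.0, -0.00, 0.00], [0.0, 0.00, 0.0], [0.0, 0.0, 0.00], [0.0, 0.0, 0.00]]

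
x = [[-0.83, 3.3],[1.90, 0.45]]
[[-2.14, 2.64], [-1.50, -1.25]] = x @ [[-0.6, -0.8], [-0.8, 0.6]]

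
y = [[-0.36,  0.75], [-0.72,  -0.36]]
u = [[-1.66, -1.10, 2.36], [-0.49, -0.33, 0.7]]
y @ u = [[0.23, 0.15, -0.32], [1.37, 0.91, -1.95]]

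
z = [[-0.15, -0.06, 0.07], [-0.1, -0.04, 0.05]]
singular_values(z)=[0.21, 0.0]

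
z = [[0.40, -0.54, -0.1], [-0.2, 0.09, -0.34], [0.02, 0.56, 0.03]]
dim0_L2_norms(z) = [0.45, 0.78, 0.36]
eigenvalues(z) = [(0.56+0j), (-0.02+0.4j), (-0.02-0.4j)]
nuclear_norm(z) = 1.51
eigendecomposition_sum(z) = [[(0.5-0j), -0.39+0.00j, (0.15-0j)], [(-0.13+0j), (0.1+0j), -0.04+0.00j], [-0.12+0.00j, 0.09+0.00j, (-0.04+0j)]] + [[(-0.05+0.02j), (-0.08+0.13j), (-0.13-0.06j)], [-0.04+0.04j, -0.00+0.16j, (-0.15+0.01j)], [0.07+0.04j, 0.23-0.02j, 0.03+0.21j]] + [[-0.05-0.02j, -0.08-0.13j, -0.13+0.06j],[(-0.04-0.04j), (-0-0.16j), -0.15-0.01j],[0.07-0.04j, 0.23+0.02j, (0.03-0.21j)]]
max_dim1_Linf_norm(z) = 0.56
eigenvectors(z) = [[-0.94+0.00j,(0.27-0.39j),(0.27+0.39j)], [(0.24+0j),(0.06-0.5j),(0.06+0.5j)], [0.22+0.00j,-0.72+0.00j,(-0.72-0j)]]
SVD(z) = [[-0.78, 0.09, 0.62], [0.17, -0.92, 0.36], [0.60, 0.39, 0.7]] @ diag([0.8436250618082641, 0.3974322906371292, 0.26560182500865387]) @ [[-0.4, 0.92, 0.04], [0.57, 0.21, 0.79], [0.72, 0.34, -0.61]]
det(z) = 0.09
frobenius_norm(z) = 0.97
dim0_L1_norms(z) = [0.62, 1.19, 0.47]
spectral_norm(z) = 0.84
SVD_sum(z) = [[0.26, -0.60, -0.03],[-0.06, 0.13, 0.01],[-0.2, 0.46, 0.02]] + [[0.02, 0.01, 0.03], [-0.21, -0.08, -0.29], [0.09, 0.03, 0.12]] + [[0.12, 0.06, -0.1],[0.07, 0.03, -0.06],[0.13, 0.06, -0.11]]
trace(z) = 0.52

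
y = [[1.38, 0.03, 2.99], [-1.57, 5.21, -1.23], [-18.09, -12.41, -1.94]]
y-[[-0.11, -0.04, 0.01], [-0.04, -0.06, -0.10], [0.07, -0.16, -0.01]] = [[1.49,0.07,2.98],[-1.53,5.27,-1.13],[-18.16,-12.25,-1.93]]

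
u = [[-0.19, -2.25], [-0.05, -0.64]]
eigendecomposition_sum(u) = [[-0.01, 0.03], [0.00, -0.00]] + [[-0.18, -2.28], [-0.05, -0.64]]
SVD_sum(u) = [[-0.19, -2.25], [-0.05, -0.64]] + [[-0.0, 0.00], [0.0, -0.0]]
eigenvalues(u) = [-0.01, -0.82]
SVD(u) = [[-0.96, -0.27], [-0.27, 0.96]] @ diag([2.3474848184450483, 0.003876489393455479]) @ [[0.08, 1.0],[1.00, -0.08]]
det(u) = 0.01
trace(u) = -0.83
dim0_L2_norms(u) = [0.2, 2.34]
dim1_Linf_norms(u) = [2.25, 0.64]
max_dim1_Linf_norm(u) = 2.25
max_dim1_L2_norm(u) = 2.26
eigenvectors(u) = [[1.0, 0.96], [-0.08, 0.27]]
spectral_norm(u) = 2.35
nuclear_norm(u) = 2.35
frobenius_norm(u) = 2.35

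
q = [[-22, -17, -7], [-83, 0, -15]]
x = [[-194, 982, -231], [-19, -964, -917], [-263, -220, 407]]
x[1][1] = -964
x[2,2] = 407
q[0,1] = -17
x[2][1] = -220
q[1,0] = -83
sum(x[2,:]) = -76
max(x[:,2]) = 407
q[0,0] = -22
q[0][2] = -7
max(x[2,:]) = 407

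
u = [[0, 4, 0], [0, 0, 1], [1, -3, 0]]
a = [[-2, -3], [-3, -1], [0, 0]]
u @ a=[[-12, -4], [0, 0], [7, 0]]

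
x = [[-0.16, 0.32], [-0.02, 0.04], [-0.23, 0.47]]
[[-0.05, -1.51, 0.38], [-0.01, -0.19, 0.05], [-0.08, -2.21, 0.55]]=x @[[-0.79, 2.11, -2.25],[-0.55, -3.67, 0.06]]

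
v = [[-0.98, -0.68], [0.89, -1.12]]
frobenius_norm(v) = 1.86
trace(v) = -2.10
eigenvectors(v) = [[(0.06+0.66j), (0.06-0.66j)], [(0.75+0j), 0.75-0.00j]]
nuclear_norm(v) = 2.62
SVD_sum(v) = [[-0.18, 0.17], [1.03, -0.97]] + [[-0.80, -0.85], [-0.14, -0.15]]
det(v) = 1.70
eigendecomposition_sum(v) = [[-0.49+0.43j,-0.34-0.46j], [(0.45+0.6j),(-0.56+0.34j)]] + [[-0.49-0.43j, (-0.34+0.46j)], [(0.45-0.6j), -0.56-0.34j]]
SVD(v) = [[-0.17, 0.99], [0.99, 0.17]] @ diag([1.437195820193365, 1.1848072309108857]) @ [[0.73,-0.69], [-0.69,-0.73]]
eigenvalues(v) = [(-1.05+0.77j), (-1.05-0.77j)]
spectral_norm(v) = 1.44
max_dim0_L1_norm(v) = 1.87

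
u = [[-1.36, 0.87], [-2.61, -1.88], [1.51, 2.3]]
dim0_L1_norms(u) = [5.48, 5.05]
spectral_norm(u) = 4.18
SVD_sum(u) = [[-0.31, -0.28],  [-2.36, -2.15],  [1.97, 1.79]] + [[-1.05,  1.15], [-0.25,  0.27], [-0.46,  0.51]]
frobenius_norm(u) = 4.53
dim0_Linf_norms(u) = [2.61, 2.3]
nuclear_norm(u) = 5.92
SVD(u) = [[-0.1, 0.9], [-0.76, 0.21], [0.64, 0.39]] @ diag([4.182132041752754, 1.7415141645547818]) @ [[0.74, 0.67], [-0.67, 0.74]]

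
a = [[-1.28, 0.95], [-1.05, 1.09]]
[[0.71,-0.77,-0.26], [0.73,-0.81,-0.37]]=a@[[-0.18,0.16,-0.17], [0.50,-0.59,-0.50]]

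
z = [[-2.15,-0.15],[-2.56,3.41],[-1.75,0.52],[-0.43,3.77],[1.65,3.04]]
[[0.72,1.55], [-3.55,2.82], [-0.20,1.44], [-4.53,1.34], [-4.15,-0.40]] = z @ [[-0.25, -0.74], [-1.23, 0.27]]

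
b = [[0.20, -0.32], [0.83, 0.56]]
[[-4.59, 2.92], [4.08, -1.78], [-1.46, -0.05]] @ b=[[1.51,3.10], [-0.66,-2.3], [-0.33,0.44]]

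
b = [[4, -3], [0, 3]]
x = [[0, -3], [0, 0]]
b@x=[[0, -12], [0, 0]]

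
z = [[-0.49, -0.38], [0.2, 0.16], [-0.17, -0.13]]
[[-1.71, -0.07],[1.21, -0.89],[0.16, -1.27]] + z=[[-2.2, -0.45], [1.41, -0.73], [-0.01, -1.40]]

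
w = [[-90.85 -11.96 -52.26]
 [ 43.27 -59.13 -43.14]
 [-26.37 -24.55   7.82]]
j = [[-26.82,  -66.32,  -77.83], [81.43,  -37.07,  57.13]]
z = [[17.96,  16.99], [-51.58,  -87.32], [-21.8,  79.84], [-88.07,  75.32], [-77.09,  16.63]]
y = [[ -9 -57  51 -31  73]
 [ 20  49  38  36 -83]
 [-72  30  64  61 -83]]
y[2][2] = 64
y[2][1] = 30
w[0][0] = -90.85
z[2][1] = 79.84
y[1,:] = [20, 49, 38, 36, -83]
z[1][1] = -87.32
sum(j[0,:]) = -170.96999999999997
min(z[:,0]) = -88.07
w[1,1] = -59.13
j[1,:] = [81.43, -37.07, 57.13]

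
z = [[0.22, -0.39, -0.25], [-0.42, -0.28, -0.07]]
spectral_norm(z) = 0.54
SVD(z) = [[-0.72,-0.69], [-0.69,0.72]] @ diag([0.543773540783197, 0.47645601721890857]) @ [[0.24, 0.87, 0.42],[-0.96, 0.14, 0.26]]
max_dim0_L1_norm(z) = 0.67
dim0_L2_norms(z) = [0.47, 0.48, 0.26]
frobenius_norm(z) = 0.72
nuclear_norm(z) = 1.02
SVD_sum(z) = [[-0.09, -0.34, -0.17],[-0.09, -0.33, -0.16]] + [[0.31, -0.05, -0.08], [-0.33, 0.05, 0.09]]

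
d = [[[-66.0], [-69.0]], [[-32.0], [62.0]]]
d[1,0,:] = [-32.0]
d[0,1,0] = -69.0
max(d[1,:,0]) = 62.0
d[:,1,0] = [-69.0, 62.0]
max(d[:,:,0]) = 62.0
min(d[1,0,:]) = -32.0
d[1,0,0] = -32.0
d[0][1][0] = -69.0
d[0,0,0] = -66.0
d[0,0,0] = -66.0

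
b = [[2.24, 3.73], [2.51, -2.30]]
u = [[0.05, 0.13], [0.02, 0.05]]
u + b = [[2.29,3.86], [2.53,-2.25]]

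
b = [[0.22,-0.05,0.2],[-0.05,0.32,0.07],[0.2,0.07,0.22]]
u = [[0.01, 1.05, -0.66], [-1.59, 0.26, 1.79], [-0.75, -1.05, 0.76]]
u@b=[[-0.18, 0.29, -0.07], [-0.0, 0.29, 0.09], [0.04, -0.25, -0.06]]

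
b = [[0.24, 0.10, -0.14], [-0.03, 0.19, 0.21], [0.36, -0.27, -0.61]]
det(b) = -0.00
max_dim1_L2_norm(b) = 0.76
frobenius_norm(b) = 0.86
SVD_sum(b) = [[0.09, -0.07, -0.16], [-0.12, 0.09, 0.2], [0.37, -0.26, -0.61]] + [[0.15, 0.17, 0.02], [0.09, 0.1, 0.01], [-0.01, -0.01, -0.00]] + [[0.00, -0.0, 0.00], [-0.0, 0.00, -0.00], [-0.0, 0.00, -0.0]]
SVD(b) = [[-0.24, -0.85, -0.47],  [0.3, -0.53, 0.79],  [-0.92, 0.04, 0.38]] @ diag([0.8210900710065492, 0.2621279598168536, 0.00016726241112890894]) @ [[-0.49, 0.34, 0.80], [-0.66, -0.75, -0.07], [-0.58, 0.56, -0.59]]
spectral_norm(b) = 0.82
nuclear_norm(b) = 1.08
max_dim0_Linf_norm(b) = 0.61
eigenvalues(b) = [-0.43, 0.25, 0.0]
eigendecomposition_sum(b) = [[0.08,-0.08,-0.16], [-0.1,0.1,0.2], [0.32,-0.32,-0.62]] + [[0.16, 0.18, 0.02], [0.07, 0.09, 0.01], [0.04, 0.05, 0.01]] + [[0.0,  -0.0,  -0.00],[-0.00,  0.00,  0.0],[0.00,  -0.0,  -0.0]]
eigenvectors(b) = [[-0.24, 0.88, -0.58], [0.3, 0.41, 0.56], [-0.92, 0.24, -0.59]]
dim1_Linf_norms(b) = [0.24, 0.21, 0.61]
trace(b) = -0.18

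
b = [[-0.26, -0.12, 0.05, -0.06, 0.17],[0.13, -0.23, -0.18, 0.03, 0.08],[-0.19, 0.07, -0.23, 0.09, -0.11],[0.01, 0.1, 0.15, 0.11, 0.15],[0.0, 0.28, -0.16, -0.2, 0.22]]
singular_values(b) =[0.45, 0.37, 0.34, 0.33, 0.18]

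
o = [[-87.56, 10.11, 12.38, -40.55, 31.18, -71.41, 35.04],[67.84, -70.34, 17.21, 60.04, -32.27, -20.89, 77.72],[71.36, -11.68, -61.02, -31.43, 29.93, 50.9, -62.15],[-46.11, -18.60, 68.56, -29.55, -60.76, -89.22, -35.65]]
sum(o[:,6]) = 14.959999999999994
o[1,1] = -70.34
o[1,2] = 17.21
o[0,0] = -87.56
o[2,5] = 50.9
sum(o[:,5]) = -130.62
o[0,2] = 12.38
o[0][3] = -40.55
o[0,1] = 10.11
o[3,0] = -46.11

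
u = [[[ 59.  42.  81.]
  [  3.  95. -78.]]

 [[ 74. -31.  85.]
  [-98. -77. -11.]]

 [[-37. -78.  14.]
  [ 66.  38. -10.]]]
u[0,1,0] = 3.0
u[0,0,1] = 42.0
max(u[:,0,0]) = 74.0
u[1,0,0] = 74.0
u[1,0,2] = 85.0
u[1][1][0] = -98.0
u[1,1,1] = -77.0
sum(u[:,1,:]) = -72.0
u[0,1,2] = -78.0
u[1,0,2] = 85.0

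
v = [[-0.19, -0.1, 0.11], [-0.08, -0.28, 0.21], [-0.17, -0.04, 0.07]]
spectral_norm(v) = 0.44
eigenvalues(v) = [(0.01+0j), (-0.2+0.03j), (-0.2-0.03j)]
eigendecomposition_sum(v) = [[(-0-0j), 0j, 0.00-0.00j], [-0.00-0.00j, 0j, -0j], [-0.01-0.00j, 0.00+0.00j, (0.01-0j)]] + [[-0.09+0.25j,-0.05-0.44j,(0.05+0.24j)], [(-0.04+0.27j),(-0.14-0.41j),0.10+0.22j], [-0.08+0.19j,(-0.02-0.34j),(0.03+0.18j)]] + [[-0.09-0.25j, (-0.05+0.44j), (0.05-0.24j)], [(-0.04-0.27j), (-0.14+0.41j), (0.1-0.22j)], [-0.08-0.19j, (-0.02+0.34j), (0.03-0.18j)]]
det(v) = 0.00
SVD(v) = [[-0.51, 0.51, -0.69], [-0.79, -0.6, 0.14], [-0.35, 0.62, 0.71]] @ diag([0.4354659885615262, 0.18127056820331341, 0.003217749117111833]) @ [[0.5, 0.65, -0.56], [-0.84, 0.52, -0.15], [0.19, 0.55, 0.81]]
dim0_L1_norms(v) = [0.44, 0.42, 0.39]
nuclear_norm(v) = 0.62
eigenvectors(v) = [[-0.18+0.00j, (-0.63+0j), -0.63-0.00j], [-0.55+0.00j, -0.60+0.13j, (-0.6-0.13j)], [(-0.82+0j), -0.48-0.02j, (-0.48+0.02j)]]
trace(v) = -0.40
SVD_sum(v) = [[-0.11, -0.15, 0.13],[-0.17, -0.22, 0.19],[-0.08, -0.10, 0.09]] + [[-0.08, 0.05, -0.01], [0.09, -0.06, 0.02], [-0.09, 0.06, -0.02]] + [[-0.0, -0.0, -0.00],  [0.00, 0.00, 0.0],  [0.00, 0.00, 0.0]]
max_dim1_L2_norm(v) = 0.36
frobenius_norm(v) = 0.47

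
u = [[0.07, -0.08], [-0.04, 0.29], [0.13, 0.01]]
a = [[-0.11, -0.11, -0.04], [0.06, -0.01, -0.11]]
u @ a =[[-0.01,-0.01,0.01], [0.02,0.0,-0.03], [-0.01,-0.01,-0.01]]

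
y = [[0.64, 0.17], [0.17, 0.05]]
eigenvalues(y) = [0.69, 0.0]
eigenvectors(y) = [[0.97, -0.26], [0.26, 0.97]]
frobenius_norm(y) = 0.69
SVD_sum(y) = [[0.64, 0.17], [0.17, 0.05]] + [[0.00,-0.00], [-0.0,0.00]]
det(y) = 0.00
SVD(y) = [[-0.97, -0.26], [-0.26, 0.97]] @ diag([0.6854776057246644, 0.004522394275335637]) @ [[-0.97, -0.26], [-0.26, 0.97]]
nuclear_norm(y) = 0.69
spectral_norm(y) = 0.69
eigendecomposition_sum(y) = [[0.64, 0.17], [0.17, 0.05]] + [[0.0, -0.0],  [-0.00, 0.00]]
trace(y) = 0.69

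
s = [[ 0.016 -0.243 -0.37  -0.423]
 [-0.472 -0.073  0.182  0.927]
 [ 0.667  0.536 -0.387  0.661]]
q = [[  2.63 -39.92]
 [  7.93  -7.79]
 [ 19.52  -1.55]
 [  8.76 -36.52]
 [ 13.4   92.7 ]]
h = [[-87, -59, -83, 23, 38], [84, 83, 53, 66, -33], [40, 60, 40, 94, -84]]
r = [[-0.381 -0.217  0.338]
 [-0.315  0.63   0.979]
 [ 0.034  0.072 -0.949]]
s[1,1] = -0.073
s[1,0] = -0.472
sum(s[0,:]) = -1.02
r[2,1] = 0.072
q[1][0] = 7.93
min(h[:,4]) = -84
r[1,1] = 0.63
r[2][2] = -0.949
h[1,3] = 66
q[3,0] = 8.76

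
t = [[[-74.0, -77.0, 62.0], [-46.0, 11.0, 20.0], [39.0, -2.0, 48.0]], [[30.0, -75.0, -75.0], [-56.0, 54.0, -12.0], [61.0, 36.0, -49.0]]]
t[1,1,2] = -12.0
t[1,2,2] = -49.0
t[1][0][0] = 30.0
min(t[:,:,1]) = -77.0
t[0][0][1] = -77.0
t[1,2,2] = -49.0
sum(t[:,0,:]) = -209.0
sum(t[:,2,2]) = -1.0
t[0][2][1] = -2.0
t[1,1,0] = -56.0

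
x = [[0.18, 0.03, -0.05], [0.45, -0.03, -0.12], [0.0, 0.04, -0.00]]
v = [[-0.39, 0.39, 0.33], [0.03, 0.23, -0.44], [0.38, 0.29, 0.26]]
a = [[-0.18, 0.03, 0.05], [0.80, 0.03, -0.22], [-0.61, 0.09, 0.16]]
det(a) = 0.00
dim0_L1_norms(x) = [0.63, 0.1, 0.17]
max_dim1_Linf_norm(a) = 0.8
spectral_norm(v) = 0.68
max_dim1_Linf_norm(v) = 0.44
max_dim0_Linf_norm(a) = 0.8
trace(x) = 0.15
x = v @ a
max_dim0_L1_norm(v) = 1.03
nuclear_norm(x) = 0.56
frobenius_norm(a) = 1.06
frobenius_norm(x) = 0.51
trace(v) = 0.10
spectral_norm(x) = 0.50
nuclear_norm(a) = 1.16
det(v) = -0.17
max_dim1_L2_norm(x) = 0.47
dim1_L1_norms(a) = [0.26, 1.05, 0.86]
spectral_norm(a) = 1.06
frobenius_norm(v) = 0.98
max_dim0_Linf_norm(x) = 0.45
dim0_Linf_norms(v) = [0.39, 0.39, 0.44]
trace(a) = 0.01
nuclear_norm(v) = 1.67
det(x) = -0.00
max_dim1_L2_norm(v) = 0.64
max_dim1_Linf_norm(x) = 0.45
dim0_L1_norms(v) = [0.8, 0.91, 1.03]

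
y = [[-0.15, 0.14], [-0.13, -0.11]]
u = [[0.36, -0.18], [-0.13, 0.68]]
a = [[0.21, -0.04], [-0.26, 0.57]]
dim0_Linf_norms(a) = [0.26, 0.57]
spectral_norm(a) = 0.64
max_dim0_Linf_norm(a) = 0.57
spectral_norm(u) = 0.74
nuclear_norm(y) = 0.37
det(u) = 0.22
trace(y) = -0.26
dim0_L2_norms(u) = [0.38, 0.7]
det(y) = 0.03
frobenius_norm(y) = 0.27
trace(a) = 0.78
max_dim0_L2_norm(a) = 0.57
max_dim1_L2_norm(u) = 0.69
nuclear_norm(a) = 0.81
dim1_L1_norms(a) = [0.25, 0.83]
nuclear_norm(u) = 1.04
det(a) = 0.11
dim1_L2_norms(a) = [0.21, 0.63]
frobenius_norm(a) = 0.66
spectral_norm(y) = 0.21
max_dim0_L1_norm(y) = 0.28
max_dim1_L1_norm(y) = 0.29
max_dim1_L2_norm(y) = 0.21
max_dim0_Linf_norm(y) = 0.15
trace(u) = 1.04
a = y + u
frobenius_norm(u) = 0.80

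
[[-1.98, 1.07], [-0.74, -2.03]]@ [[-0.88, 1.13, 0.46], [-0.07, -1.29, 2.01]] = [[1.67, -3.62, 1.24], [0.79, 1.78, -4.42]]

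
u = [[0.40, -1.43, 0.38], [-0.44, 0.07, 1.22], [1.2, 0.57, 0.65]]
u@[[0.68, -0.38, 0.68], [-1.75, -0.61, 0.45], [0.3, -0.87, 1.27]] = [[2.89, 0.39, 0.11], [-0.06, -0.94, 1.28], [0.01, -1.37, 1.9]]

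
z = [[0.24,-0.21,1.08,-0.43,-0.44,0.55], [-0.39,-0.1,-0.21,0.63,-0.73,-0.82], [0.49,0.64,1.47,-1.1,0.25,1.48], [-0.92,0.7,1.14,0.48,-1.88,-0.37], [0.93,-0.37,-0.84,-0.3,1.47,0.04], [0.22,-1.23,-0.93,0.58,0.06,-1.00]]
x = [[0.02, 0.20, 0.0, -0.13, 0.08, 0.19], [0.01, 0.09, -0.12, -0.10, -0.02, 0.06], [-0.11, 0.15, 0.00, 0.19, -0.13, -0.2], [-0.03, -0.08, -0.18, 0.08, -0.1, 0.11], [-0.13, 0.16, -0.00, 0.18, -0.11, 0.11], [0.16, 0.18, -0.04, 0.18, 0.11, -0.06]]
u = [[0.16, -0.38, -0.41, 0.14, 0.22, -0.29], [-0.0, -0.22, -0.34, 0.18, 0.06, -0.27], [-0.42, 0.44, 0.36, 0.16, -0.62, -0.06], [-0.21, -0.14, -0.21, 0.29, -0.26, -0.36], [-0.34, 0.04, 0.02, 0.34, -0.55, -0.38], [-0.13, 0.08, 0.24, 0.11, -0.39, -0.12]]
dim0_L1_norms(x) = [0.46, 0.86, 0.34, 0.86, 0.55, 0.73]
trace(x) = 0.02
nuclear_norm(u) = 2.66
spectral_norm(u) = 1.37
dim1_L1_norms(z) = [2.95, 2.88, 5.43, 5.49, 3.95, 4.02]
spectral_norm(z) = 3.54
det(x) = 0.00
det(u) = 0.00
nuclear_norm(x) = 1.57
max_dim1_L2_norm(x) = 0.36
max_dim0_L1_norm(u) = 2.1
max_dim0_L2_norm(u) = 0.98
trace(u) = -0.08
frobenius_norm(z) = 4.93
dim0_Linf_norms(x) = [0.16, 0.2, 0.18, 0.19, 0.13, 0.2]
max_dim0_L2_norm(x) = 0.37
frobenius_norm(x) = 0.73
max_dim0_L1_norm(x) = 0.86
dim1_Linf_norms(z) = [1.08, 0.82, 1.48, 1.88, 1.47, 1.23]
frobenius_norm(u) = 1.73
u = x @ z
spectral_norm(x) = 0.46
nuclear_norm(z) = 8.19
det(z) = 0.00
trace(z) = 2.56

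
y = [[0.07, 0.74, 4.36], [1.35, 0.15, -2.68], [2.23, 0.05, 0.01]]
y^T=[[0.07, 1.35, 2.23],[0.74, 0.15, 0.05],[4.36, -2.68, 0.01]]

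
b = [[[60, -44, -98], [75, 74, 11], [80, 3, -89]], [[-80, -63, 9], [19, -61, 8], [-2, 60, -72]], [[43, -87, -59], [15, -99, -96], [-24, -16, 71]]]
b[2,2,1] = -16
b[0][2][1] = 3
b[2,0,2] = -59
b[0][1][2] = 11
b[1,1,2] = 8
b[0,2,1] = 3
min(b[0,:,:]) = -98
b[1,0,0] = -80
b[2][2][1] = -16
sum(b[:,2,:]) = 11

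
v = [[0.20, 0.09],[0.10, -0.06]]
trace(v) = 0.14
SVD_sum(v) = [[0.21, 0.06], [0.08, 0.02]] + [[-0.01, 0.03], [0.02, -0.08]]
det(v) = -0.02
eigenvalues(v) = [0.23, -0.09]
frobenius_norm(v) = 0.25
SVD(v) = [[-0.94, -0.34],[-0.34, 0.94]] @ diag([0.2311907661191372, 0.09083407764295519]) @ [[-0.96,  -0.28], [0.28,  -0.96]]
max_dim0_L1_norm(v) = 0.3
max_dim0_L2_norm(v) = 0.22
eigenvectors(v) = [[0.95, -0.30], [0.33, 0.96]]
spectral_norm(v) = 0.23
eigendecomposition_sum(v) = [[0.21,  0.06], [0.07,  0.02]] + [[-0.01, 0.03], [0.03, -0.08]]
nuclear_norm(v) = 0.32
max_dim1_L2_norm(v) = 0.22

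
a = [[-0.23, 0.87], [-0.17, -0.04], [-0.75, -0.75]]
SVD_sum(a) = [[0.28,0.64], [-0.04,-0.10], [-0.40,-0.90]] + [[-0.51,0.23], [-0.13,0.06], [-0.35,0.15]]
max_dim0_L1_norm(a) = 1.66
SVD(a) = [[0.58, 0.81], [-0.09, 0.20], [-0.81, 0.55]] @ diag([1.2179649996566404, 0.6941622718150278]) @ [[0.4, 0.92], [-0.92, 0.40]]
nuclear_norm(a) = 1.91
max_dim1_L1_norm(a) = 1.5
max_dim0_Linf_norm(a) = 0.87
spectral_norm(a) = 1.22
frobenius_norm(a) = 1.40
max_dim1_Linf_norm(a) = 0.87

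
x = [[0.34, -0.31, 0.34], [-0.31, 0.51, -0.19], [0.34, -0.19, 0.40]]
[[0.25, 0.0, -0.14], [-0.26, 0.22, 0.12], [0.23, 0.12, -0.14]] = x @ [[0.14, 0.29, 0.24], [-0.31, 0.77, 0.22], [0.32, 0.42, -0.44]]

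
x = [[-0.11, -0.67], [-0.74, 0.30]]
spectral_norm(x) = 0.84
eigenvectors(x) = [[-0.79, 0.58], [-0.62, -0.81]]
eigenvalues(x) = [-0.64, 0.83]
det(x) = -0.53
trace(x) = 0.19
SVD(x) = [[0.45, -0.89], [-0.89, -0.45]] @ diag([0.8354425288213473, 0.6329579615081814]) @ [[0.73, -0.68], [0.68, 0.73]]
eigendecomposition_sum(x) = [[-0.41, -0.29], [-0.32, -0.23]] + [[0.30, -0.38], [-0.42, 0.53]]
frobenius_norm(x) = 1.05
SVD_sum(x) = [[0.28, -0.26], [-0.55, 0.51]] + [[-0.39, -0.41], [-0.19, -0.21]]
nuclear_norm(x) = 1.47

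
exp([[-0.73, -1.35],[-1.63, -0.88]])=[[1.09, -0.85], [-1.03, 0.99]]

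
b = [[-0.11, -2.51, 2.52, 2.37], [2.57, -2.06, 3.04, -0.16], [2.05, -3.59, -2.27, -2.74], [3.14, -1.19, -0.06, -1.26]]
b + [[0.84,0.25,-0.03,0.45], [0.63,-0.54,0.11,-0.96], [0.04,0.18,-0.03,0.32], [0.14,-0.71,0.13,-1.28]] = [[0.73, -2.26, 2.49, 2.82],[3.20, -2.6, 3.15, -1.12],[2.09, -3.41, -2.30, -2.42],[3.28, -1.9, 0.07, -2.54]]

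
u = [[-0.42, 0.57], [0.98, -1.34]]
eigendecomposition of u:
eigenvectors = [[0.81, -0.39], [0.59, 0.92]]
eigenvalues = [-0.0, -1.76]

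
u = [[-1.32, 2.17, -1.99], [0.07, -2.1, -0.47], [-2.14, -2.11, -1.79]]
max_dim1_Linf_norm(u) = 2.17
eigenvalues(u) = [0.9, -3.65, -2.46]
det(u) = 8.04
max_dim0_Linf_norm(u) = 2.17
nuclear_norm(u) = 7.93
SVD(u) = [[-0.02, 0.92, 0.38], [0.45, -0.33, 0.83], [0.89, 0.19, -0.41]] @ diag([3.8490074255992113, 3.4796402899357766, 0.6002043738076134]) @ [[-0.48,-0.75,-0.46], [-0.47,0.66,-0.58], [0.74,-0.06,-0.67]]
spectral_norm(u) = 3.85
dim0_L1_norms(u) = [3.53, 6.38, 4.25]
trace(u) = -5.21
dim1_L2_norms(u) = [3.23, 2.15, 3.5]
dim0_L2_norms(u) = [2.52, 3.68, 2.72]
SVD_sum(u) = [[0.03, 0.05, 0.03], [-0.84, -1.31, -0.81], [-1.65, -2.56, -1.58]] + [[-1.52, 2.13, -1.87], [0.54, -0.76, 0.67], [-0.31, 0.43, -0.38]] + [[0.17, -0.01, -0.15], [0.37, -0.03, -0.33], [-0.18, 0.02, 0.17]]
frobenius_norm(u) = 5.22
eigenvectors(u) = [[-0.73, -0.5, -0.55], [-0.12, -0.23, 0.70], [0.68, -0.84, 0.45]]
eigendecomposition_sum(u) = [[0.42, 0.59, -0.41],  [0.07, 0.10, -0.07],  [-0.39, -0.55, 0.38]] + [[-1.27,  -0.11,  -1.39], [-0.59,  -0.05,  -0.64], [-2.13,  -0.18,  -2.33]] + [[-0.46, 1.69, -0.19],[0.59, -2.15, 0.24],[0.38, -1.38, 0.16]]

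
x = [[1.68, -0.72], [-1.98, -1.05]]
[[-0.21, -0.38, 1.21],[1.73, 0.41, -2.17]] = x@[[-0.46, -0.22, 0.89],[-0.78, 0.02, 0.39]]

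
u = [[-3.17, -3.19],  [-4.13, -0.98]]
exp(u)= [[1.98, -2.34],[-3.03, 3.59]]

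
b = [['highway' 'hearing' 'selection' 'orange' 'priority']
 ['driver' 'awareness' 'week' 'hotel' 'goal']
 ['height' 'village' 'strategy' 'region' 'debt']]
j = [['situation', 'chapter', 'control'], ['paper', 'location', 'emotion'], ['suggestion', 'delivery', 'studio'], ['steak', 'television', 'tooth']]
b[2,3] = 'region'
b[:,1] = ['hearing', 'awareness', 'village']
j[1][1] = 'location'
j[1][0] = 'paper'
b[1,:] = ['driver', 'awareness', 'week', 'hotel', 'goal']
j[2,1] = 'delivery'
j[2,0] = 'suggestion'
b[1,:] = ['driver', 'awareness', 'week', 'hotel', 'goal']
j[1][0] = 'paper'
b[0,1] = 'hearing'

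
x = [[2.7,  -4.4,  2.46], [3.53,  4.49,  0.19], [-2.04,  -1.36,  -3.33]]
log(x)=[[1.48-0.20j, -1.02-0.32j, 0.29-1.08j], [(0.78+0.08j), (1.94+0.13j), (0.14+0.44j)], [(-0.31+0.58j), -0.08+0.94j, (0.95+3.21j)]]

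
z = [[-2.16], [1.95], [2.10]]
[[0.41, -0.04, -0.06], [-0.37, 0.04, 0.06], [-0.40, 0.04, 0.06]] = z @ [[-0.19, 0.02, 0.03]]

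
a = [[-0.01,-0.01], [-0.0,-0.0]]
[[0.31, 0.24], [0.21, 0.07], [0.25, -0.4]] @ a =[[-0.00, -0.00], [-0.00, -0.0], [-0.0, -0.0]]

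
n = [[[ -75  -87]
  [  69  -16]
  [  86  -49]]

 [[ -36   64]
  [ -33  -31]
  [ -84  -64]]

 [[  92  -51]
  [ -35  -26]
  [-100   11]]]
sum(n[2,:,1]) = -66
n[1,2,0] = -84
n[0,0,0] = -75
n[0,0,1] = -87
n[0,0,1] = -87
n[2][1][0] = -35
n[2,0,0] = 92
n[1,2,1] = -64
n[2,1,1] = -26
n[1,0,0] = -36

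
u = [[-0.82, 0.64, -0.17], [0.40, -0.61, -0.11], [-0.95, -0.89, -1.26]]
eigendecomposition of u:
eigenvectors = [[-0.51, -0.50, 0.23], [-0.47, 0.48, 0.02], [0.72, 0.72, 0.97]]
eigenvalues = [-0.0, -1.19, -1.5]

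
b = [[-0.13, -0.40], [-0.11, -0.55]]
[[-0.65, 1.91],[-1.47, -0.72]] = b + [[-0.52, 2.31],[-1.36, -0.17]]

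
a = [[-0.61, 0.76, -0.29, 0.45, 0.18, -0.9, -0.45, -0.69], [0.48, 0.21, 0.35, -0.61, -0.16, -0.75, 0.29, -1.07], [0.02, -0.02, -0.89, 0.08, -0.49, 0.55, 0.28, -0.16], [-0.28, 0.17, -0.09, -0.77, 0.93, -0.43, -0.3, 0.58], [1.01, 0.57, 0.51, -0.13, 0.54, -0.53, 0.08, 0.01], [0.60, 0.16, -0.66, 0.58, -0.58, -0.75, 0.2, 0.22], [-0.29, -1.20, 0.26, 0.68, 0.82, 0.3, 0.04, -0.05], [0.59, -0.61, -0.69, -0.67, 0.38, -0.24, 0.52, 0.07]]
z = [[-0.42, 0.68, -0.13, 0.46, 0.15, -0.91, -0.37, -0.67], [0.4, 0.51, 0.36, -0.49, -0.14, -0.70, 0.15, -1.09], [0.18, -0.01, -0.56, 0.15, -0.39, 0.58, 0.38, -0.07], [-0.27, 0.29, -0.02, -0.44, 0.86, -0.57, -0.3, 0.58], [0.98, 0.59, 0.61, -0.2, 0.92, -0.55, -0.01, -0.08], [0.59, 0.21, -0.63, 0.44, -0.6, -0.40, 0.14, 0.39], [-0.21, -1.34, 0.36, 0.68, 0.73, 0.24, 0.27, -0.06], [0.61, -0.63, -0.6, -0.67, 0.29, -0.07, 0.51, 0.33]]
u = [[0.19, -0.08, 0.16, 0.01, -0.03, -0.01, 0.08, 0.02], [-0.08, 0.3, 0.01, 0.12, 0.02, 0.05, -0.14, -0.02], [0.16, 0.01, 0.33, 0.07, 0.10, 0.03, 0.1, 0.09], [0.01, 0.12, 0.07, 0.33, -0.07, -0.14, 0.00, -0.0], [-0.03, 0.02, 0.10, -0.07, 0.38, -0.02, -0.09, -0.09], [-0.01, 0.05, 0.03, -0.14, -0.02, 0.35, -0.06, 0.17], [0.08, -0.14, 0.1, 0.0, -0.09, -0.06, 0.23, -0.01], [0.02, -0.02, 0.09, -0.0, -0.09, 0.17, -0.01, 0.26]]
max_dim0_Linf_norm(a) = 1.2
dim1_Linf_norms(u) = [0.19, 0.3, 0.33, 0.33, 0.38, 0.35, 0.23, 0.26]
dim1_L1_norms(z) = [3.79, 3.84, 2.32, 3.33, 3.94, 3.4, 3.89, 3.71]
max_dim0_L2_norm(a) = 1.69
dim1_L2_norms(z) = [1.52, 1.58, 1.0, 1.36, 1.7, 1.29, 1.76, 1.43]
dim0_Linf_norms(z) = [0.98, 1.34, 0.63, 0.68, 0.92, 0.91, 0.51, 1.09]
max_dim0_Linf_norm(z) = 1.34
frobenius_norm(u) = 1.05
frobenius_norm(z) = 4.16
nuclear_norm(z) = 10.30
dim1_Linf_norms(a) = [0.9, 1.07, 0.89, 0.93, 1.01, 0.75, 1.2, 0.69]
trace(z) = 0.21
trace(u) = 2.37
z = u + a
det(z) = -0.70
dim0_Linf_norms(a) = [1.01, 1.2, 0.89, 0.77, 0.93, 0.9, 0.52, 1.07]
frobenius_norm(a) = 4.27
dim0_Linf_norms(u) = [0.19, 0.3, 0.33, 0.33, 0.38, 0.35, 0.23, 0.26]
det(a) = -0.04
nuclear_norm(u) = 2.37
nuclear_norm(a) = 10.72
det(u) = -0.00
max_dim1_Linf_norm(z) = 1.34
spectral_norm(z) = 2.44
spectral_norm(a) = 2.29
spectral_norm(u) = 0.56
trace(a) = -2.16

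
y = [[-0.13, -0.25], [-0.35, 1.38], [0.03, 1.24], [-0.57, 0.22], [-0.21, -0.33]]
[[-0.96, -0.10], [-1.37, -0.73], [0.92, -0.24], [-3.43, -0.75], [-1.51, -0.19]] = y @ [[6.25, 1.23],[0.59, -0.22]]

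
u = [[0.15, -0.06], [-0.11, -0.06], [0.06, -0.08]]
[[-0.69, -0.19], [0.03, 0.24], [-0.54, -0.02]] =u@ [[-2.78, -1.66],[4.62, -1.01]]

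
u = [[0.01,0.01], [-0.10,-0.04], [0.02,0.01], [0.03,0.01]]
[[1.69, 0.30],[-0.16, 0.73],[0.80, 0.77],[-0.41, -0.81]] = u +[[1.68, 0.29], [-0.06, 0.77], [0.78, 0.76], [-0.44, -0.82]]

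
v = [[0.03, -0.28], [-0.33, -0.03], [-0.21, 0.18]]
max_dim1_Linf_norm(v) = 0.33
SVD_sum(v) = [[0.14,-0.08], [-0.23,0.14], [-0.24,0.14]] + [[-0.11, -0.2],[-0.1, -0.17],[0.03, 0.04]]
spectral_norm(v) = 0.42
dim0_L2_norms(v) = [0.39, 0.33]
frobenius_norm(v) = 0.52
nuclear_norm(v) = 0.72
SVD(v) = [[-0.4, -0.76],[0.65, -0.63],[0.65, 0.17]] @ diag([0.4180752357169422, 0.30135211510826204]) @ [[-0.87, 0.5],[0.5, 0.87]]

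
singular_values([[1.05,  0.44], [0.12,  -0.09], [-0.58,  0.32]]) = [1.23, 0.5]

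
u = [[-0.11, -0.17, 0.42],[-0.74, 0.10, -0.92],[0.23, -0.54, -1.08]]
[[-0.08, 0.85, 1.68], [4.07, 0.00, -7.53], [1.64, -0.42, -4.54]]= u @[[-3.62, -1.42, 3.92], [-1.27, -1.72, 0.01], [-1.65, 0.95, 5.03]]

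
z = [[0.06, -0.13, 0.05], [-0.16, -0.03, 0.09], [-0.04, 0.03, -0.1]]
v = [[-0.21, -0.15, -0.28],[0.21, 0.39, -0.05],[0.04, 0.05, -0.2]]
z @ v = [[-0.04, -0.06, -0.02], [0.03, 0.02, 0.03], [0.01, 0.01, 0.03]]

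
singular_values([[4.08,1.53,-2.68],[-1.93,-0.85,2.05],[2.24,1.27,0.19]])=[6.22, 1.64, 0.22]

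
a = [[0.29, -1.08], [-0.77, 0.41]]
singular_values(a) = [1.31, 0.54]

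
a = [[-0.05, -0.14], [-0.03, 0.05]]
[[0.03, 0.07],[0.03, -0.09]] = a @ [[-0.92,1.44], [0.11,-1.02]]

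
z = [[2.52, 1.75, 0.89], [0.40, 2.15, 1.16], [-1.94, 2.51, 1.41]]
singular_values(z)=[4.26, 3.2, 0.0]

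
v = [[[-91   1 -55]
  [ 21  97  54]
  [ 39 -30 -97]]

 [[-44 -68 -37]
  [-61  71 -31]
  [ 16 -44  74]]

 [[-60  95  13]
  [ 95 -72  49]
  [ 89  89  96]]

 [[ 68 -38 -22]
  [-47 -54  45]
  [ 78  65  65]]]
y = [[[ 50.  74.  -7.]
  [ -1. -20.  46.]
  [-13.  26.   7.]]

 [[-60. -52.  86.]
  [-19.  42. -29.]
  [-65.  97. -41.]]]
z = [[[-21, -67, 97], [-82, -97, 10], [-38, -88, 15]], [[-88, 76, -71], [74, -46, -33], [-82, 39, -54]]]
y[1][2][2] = -41.0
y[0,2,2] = 7.0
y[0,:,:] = [[50.0, 74.0, -7.0], [-1.0, -20.0, 46.0], [-13.0, 26.0, 7.0]]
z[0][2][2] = 15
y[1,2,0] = -65.0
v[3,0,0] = 68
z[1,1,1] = -46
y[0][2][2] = 7.0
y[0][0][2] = -7.0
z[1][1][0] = 74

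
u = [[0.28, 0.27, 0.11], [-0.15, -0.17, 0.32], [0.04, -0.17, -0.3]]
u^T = [[0.28, -0.15, 0.04], [0.27, -0.17, -0.17], [0.11, 0.32, -0.30]]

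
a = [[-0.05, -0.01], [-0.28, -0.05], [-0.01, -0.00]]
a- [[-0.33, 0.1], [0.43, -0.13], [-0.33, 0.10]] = [[0.28, -0.11], [-0.71, 0.08], [0.32, -0.10]]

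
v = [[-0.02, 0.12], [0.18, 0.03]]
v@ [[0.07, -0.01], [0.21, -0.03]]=[[0.02, -0.00], [0.02, -0.00]]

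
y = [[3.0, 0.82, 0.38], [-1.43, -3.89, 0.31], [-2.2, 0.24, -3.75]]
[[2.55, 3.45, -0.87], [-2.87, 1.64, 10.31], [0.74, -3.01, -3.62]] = y @ [[0.83,1.42,0.39], [0.38,-0.95,-2.75], [-0.66,-0.09,0.56]]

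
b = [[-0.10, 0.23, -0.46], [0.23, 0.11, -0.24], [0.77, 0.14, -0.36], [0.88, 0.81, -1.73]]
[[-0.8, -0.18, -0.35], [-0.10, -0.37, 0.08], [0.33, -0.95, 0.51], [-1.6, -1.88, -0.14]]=b@[[1.09, -1.01, 0.96],[-0.88, -1.03, 0.66],[1.07, 0.09, 0.88]]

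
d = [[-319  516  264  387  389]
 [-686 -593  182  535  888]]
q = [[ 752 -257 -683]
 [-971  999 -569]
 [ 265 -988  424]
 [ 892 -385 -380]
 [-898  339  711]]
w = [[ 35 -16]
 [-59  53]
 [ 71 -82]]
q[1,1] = 999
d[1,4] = 888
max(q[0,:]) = 752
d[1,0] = -686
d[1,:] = [-686, -593, 182, 535, 888]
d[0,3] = 387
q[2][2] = 424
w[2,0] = 71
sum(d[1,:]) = 326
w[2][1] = -82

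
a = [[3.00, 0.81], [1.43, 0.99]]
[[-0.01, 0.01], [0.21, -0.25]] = a @ [[-0.10, 0.12], [0.36, -0.43]]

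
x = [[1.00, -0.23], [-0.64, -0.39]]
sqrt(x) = [[(0.98+0.04j), (-0.15+0.1j)], [-0.42+0.28j, (0.07+0.66j)]]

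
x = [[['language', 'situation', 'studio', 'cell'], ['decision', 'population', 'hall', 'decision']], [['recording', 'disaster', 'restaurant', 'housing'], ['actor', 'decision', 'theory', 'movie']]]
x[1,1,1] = 'decision'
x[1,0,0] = 'recording'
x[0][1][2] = 'hall'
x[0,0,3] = 'cell'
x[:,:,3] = [['cell', 'decision'], ['housing', 'movie']]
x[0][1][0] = 'decision'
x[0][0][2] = 'studio'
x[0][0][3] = 'cell'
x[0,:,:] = [['language', 'situation', 'studio', 'cell'], ['decision', 'population', 'hall', 'decision']]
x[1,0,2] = 'restaurant'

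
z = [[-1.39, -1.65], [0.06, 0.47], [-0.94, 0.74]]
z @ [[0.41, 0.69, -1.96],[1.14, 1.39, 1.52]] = [[-2.45, -3.25, 0.22], [0.56, 0.69, 0.60], [0.46, 0.38, 2.97]]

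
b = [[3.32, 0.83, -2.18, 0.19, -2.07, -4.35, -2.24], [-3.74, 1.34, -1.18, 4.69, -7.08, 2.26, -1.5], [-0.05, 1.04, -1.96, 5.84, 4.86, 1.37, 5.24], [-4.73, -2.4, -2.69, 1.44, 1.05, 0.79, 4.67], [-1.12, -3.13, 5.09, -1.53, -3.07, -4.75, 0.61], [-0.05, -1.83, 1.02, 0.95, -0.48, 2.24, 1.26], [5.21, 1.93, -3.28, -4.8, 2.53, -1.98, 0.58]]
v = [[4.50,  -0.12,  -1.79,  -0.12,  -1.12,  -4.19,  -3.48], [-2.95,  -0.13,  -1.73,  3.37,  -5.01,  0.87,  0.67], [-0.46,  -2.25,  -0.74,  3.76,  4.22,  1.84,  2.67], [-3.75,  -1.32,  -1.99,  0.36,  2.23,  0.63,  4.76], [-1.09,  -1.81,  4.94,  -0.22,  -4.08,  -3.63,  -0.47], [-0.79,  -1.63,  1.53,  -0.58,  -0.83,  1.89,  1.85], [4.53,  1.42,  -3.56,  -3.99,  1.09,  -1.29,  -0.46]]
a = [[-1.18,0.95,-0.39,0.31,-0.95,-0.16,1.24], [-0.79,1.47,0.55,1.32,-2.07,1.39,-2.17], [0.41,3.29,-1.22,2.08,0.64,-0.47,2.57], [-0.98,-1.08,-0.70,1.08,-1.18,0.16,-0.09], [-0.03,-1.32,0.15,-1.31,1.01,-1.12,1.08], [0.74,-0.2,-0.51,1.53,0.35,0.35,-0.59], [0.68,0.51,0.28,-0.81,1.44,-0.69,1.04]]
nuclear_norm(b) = 48.59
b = a + v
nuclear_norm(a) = 15.68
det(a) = 0.01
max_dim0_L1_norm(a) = 8.82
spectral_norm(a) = 5.22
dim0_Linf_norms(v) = [4.53, 2.25, 4.94, 3.99, 5.01, 4.19, 4.76]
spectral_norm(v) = 11.84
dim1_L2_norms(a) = [2.24, 3.97, 4.9, 2.28, 2.63, 1.94, 2.26]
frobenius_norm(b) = 21.29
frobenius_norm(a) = 8.11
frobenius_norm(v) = 18.08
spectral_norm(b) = 13.01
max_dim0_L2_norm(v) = 8.23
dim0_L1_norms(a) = [4.81, 8.82, 3.8, 8.44, 7.64, 4.34, 8.78]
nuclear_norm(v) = 40.31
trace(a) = 2.55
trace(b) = 3.89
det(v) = -22435.16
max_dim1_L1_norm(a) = 10.68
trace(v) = 1.34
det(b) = -170559.08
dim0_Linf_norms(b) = [5.21, 3.13, 5.09, 5.84, 7.08, 4.75, 5.24]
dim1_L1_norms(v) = [15.32, 14.73, 15.94, 15.04, 16.24, 9.1, 16.34]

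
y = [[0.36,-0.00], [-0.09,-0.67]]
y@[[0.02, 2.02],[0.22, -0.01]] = [[0.01, 0.73],[-0.15, -0.18]]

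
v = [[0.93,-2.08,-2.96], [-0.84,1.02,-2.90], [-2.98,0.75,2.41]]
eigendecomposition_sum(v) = [[(-1.2-0j), (-0.52+0j), (-1.11+0j)], [(-0.89-0j), -0.39+0.00j, (-0.82+0j)], [-0.64-0.00j, -0.28+0.00j, (-0.59+0j)]] + [[(1.07-1.03j), (-0.78+1.3j), -0.93+0.12j], [(0.03-2.72j), (0.7+2.7j), -1.04+1.37j], [-1.17+2.40j, (0.51-2.68j), 1.50-0.78j]] + [[(1.07+1.03j), -0.78-1.30j, (-0.93-0.12j)], [(0.03+2.72j), (0.7-2.7j), -1.04-1.37j], [(-1.17-2.4j), (0.51+2.68j), 1.50+0.78j]]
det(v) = -25.01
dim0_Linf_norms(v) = [2.98, 2.08, 2.96]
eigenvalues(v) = [(-2.18+0j), (3.27+0.9j), (3.27-0.9j)]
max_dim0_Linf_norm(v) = 2.98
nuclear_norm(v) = 9.84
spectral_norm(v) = 5.34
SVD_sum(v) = [[1.53,-1.01,-3.01],[0.79,-0.52,-1.55],[-1.55,1.02,3.05]] + [[0.05,-0.03,0.04], [-1.87,1.17,-1.34], [-0.90,0.56,-0.65]] + [[-0.66, -1.04, 0.01], [0.24, 0.37, -0.00], [-0.53, -0.83, 0.01]]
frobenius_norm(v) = 6.27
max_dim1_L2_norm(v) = 3.91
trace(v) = 4.36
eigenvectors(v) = [[-0.74+0.00j, -0.25-0.26j, -0.25+0.26j], [-0.55+0.00j, (-0.67+0j), -0.67-0.00j], [-0.39+0.00j, 0.59+0.28j, (0.59-0.28j)]]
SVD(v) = [[-0.66,0.03,0.75],[-0.34,-0.90,-0.27],[0.67,-0.43,0.60]] @ diag([5.336654660765671, 2.8640029098681117, 1.6363081506840422]) @ [[-0.43,0.29,0.85], [0.72,-0.45,0.52], [-0.54,-0.84,0.01]]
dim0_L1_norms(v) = [4.75, 3.85, 8.27]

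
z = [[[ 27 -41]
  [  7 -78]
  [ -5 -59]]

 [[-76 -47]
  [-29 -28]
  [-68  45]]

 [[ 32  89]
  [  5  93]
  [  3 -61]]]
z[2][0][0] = 32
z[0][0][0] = 27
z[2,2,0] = 3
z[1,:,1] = [-47, -28, 45]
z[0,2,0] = -5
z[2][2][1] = -61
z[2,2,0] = 3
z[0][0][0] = 27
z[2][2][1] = -61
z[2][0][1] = 89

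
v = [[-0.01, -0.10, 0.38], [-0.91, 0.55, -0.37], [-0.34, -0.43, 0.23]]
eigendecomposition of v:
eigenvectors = [[-0.03-0.46j, -0.03+0.46j, (0.25+0j)], [0.53-0.29j, 0.53+0.29j, (-0.88+0j)], [0.66+0.00j, (0.66-0j), 0.40+0.00j]]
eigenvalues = [(-0.1+0.43j), (-0.1-0.43j), (0.97+0j)]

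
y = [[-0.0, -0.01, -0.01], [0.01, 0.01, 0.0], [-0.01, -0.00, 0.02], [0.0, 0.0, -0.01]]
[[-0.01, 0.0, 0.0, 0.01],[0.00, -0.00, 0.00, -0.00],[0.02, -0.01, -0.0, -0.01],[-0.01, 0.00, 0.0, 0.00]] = y@ [[-0.31, 0.10, 0.01, 0.17], [0.42, -0.14, -0.01, -0.23], [0.77, -0.25, -0.03, -0.42]]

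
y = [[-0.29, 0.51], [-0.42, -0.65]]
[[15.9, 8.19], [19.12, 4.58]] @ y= [[-8.05,2.79], [-7.47,6.77]]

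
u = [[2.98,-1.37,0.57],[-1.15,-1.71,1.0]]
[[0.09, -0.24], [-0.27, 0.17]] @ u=[[0.54, 0.29, -0.19], [-1.0, 0.08, 0.02]]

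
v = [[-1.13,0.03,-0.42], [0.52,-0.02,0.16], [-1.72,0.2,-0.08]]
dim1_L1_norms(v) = [1.58, 0.7, 2.0]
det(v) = -0.00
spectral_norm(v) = 2.16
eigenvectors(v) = [[0.63, -0.26, 0.12], [-0.27, 0.04, 0.96], [0.73, 0.96, -0.27]]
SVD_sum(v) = [[-1.16, 0.1, -0.18], [0.53, -0.05, 0.08], [-1.7, 0.14, -0.27]] + [[0.03, -0.07, -0.24], [-0.01, 0.02, 0.08], [-0.02, 0.06, 0.19]] + [[0.0, 0.0, -0.00], [0.0, 0.0, -0.00], [0.00, 0.00, -0.00]]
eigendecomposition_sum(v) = [[-1.21,0.06,-0.34], [0.53,-0.03,0.15], [-1.41,0.07,-0.39]] + [[0.08, -0.03, -0.08], [-0.01, 0.01, 0.01], [-0.31, 0.13, 0.31]] + [[0.00, 0.0, 0.0], [0.0, 0.00, 0.00], [-0.0, -0.0, -0.00]]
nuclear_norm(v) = 2.49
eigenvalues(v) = [-1.63, 0.4, 0.0]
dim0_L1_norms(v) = [3.37, 0.25, 0.66]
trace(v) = -1.23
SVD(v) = [[-0.55, 0.76, -0.35], [0.25, -0.25, -0.94], [-0.8, -0.60, -0.05]] @ diag([2.155967279463397, 0.32741095910490553, 0.0026746478658860517]) @ [[0.98, -0.08, 0.15], [0.13, -0.28, -0.95], [-0.12, -0.96, 0.27]]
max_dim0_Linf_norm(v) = 1.72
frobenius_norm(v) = 2.18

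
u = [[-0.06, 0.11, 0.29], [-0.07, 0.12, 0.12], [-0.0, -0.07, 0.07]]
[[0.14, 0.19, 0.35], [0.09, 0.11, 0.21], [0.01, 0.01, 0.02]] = u@[[-0.36, -0.04, -0.40],[0.24, 0.35, 0.64],[0.32, 0.51, 0.89]]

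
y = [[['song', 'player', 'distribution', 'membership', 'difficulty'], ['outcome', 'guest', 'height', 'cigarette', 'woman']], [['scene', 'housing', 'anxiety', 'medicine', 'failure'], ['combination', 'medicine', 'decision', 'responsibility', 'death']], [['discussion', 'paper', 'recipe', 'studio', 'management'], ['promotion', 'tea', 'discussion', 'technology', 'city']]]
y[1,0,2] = 'anxiety'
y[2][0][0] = 'discussion'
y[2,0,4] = 'management'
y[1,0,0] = 'scene'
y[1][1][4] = 'death'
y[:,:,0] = [['song', 'outcome'], ['scene', 'combination'], ['discussion', 'promotion']]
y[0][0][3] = 'membership'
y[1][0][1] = 'housing'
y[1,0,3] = 'medicine'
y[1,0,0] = 'scene'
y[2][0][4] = 'management'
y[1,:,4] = ['failure', 'death']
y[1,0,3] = 'medicine'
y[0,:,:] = [['song', 'player', 'distribution', 'membership', 'difficulty'], ['outcome', 'guest', 'height', 'cigarette', 'woman']]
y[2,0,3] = 'studio'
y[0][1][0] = 'outcome'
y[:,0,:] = [['song', 'player', 'distribution', 'membership', 'difficulty'], ['scene', 'housing', 'anxiety', 'medicine', 'failure'], ['discussion', 'paper', 'recipe', 'studio', 'management']]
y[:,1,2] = ['height', 'decision', 'discussion']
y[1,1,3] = 'responsibility'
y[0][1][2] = 'height'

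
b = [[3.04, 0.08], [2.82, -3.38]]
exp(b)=[[21.53, 0.27], [9.39, 0.15]]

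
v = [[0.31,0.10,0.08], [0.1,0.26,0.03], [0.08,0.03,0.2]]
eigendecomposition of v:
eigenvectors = [[-0.76,-0.58,0.29],[-0.55,0.33,-0.77],[-0.35,0.75,0.57]]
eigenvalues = [0.42, 0.15, 0.2]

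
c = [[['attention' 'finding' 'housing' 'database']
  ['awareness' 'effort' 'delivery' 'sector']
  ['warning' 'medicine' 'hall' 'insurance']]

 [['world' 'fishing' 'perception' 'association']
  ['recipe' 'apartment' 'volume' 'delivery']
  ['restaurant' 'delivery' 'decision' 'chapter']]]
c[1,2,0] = 'restaurant'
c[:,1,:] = [['awareness', 'effort', 'delivery', 'sector'], ['recipe', 'apartment', 'volume', 'delivery']]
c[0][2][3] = 'insurance'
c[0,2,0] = 'warning'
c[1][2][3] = 'chapter'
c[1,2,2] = 'decision'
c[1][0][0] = 'world'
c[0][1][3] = 'sector'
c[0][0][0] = 'attention'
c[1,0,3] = 'association'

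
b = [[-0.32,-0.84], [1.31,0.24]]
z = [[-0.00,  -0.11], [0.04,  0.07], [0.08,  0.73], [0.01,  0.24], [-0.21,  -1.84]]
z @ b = [[-0.14,-0.03], [0.08,-0.02], [0.93,0.11], [0.31,0.05], [-2.34,-0.27]]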